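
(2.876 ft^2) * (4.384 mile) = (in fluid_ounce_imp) 6.635e+07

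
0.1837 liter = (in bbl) 0.001155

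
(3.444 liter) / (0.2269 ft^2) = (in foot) 0.536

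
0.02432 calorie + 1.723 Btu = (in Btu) 1.723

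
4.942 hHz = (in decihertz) 4942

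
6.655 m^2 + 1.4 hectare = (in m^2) 1.401e+04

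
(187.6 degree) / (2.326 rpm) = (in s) 13.44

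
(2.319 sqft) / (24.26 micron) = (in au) 5.936e-08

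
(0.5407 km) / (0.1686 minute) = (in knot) 103.9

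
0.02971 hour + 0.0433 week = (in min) 438.2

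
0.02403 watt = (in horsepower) 3.222e-05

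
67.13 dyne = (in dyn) 67.13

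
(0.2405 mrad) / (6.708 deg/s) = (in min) 3.424e-05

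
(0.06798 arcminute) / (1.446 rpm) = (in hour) 3.628e-08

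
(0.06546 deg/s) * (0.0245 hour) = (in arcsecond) 2.078e+04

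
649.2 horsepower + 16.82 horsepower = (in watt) 4.967e+05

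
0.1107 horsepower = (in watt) 82.55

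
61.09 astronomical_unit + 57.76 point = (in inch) 3.598e+14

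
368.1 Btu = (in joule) 3.884e+05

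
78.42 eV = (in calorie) 3.003e-18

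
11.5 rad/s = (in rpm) 109.8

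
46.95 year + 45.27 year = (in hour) 8.078e+05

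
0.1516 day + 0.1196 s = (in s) 1.31e+04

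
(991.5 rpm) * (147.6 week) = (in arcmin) 3.186e+13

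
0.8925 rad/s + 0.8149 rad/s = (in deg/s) 97.83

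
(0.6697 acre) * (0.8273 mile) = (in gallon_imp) 7.937e+08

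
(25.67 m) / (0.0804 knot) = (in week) 0.001026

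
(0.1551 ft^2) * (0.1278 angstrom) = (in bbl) 1.158e-12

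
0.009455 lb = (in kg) 0.004289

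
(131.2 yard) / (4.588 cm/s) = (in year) 8.292e-05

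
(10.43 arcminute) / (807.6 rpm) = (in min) 5.979e-07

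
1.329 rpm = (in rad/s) 0.1392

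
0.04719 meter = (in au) 3.154e-13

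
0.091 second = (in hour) 2.528e-05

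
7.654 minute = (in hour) 0.1276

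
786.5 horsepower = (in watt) 5.865e+05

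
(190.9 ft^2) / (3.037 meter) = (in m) 5.84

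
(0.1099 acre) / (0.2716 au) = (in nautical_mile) 5.91e-12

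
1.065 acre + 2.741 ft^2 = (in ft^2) 4.639e+04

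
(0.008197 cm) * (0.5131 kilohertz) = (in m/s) 0.04206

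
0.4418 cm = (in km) 4.418e-06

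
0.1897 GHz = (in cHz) 1.897e+10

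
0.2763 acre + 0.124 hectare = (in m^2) 2358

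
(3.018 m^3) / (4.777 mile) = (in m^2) 0.0003926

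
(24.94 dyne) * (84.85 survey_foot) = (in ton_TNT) 1.542e-12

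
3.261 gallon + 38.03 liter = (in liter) 50.37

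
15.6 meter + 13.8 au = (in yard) 2.258e+12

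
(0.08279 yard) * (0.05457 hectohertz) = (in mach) 0.001213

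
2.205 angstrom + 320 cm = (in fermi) 3.2e+15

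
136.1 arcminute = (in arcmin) 136.1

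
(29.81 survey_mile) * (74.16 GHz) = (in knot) 6.916e+15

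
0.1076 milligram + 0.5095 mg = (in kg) 6.171e-07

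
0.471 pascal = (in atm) 4.648e-06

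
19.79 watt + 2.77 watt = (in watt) 22.56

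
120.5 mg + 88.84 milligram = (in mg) 209.3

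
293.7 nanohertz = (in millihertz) 0.0002937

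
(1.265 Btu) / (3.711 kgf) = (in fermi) 3.667e+16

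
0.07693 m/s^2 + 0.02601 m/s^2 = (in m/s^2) 0.1029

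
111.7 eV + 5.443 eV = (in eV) 117.1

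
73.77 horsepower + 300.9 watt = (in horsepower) 74.17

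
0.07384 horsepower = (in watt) 55.06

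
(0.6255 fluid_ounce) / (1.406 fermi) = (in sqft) 1.416e+11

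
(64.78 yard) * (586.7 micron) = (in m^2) 0.03475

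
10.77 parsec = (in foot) 1.09e+18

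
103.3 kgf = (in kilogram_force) 103.3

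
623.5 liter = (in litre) 623.5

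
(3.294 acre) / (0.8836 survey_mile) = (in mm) 9374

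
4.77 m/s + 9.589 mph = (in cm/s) 905.7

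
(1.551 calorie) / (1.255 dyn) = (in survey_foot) 1.696e+06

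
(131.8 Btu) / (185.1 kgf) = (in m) 76.61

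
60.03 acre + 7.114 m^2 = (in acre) 60.03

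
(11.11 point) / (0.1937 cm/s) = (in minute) 0.03372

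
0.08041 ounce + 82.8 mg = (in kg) 0.002362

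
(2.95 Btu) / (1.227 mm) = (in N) 2.537e+06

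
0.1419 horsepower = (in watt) 105.8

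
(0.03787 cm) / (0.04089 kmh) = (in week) 5.513e-08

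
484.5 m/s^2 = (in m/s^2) 484.5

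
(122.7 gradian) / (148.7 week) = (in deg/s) 1.228e-06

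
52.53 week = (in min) 5.295e+05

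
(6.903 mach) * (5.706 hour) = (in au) 0.0003227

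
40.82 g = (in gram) 40.82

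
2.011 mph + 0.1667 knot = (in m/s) 0.9848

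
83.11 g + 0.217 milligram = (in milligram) 8.311e+04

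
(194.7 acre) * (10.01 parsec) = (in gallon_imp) 5.353e+25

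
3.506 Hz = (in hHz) 0.03506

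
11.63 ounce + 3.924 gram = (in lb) 0.7355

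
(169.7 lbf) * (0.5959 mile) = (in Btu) 686.1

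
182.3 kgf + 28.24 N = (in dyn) 1.816e+08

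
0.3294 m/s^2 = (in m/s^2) 0.3294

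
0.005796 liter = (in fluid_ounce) 0.196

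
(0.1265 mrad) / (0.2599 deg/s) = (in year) 8.843e-10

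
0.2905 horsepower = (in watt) 216.6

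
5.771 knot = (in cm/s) 296.9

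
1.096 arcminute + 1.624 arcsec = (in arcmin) 1.123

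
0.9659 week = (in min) 9736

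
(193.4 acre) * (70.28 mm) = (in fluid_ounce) 1.86e+09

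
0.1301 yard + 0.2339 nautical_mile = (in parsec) 1.404e-14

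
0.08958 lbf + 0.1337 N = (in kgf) 0.05427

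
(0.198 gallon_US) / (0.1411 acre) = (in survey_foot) 4.306e-06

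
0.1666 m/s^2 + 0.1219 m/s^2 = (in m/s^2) 0.2885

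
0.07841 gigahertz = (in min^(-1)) 4.705e+09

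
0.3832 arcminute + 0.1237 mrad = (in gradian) 0.01497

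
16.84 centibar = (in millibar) 168.4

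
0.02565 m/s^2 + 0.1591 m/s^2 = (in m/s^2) 0.1847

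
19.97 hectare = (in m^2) 1.997e+05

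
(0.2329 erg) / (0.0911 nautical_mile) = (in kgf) 1.408e-11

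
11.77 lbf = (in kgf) 5.339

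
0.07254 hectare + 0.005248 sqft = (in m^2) 725.4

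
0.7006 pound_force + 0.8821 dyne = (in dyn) 3.116e+05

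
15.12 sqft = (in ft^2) 15.12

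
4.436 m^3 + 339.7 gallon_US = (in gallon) 1512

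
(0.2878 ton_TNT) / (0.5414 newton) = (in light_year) 2.351e-07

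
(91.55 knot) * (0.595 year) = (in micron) 8.837e+14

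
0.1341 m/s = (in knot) 0.2607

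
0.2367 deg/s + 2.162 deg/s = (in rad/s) 0.04187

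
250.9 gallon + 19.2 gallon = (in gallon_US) 270.1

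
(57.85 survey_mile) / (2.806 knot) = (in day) 0.7465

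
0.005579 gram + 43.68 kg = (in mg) 4.368e+07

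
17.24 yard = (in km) 0.01576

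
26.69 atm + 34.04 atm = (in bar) 61.53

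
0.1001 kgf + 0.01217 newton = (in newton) 0.9938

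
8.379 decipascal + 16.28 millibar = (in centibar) 1.629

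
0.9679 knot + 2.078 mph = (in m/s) 1.427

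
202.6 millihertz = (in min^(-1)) 12.16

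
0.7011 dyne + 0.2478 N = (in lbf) 0.05571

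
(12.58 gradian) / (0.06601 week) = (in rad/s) 4.95e-06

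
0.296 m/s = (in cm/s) 29.6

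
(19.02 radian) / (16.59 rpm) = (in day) 0.0001267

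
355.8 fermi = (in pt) 1.009e-09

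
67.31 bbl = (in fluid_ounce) 3.619e+05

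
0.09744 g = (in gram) 0.09744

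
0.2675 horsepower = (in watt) 199.5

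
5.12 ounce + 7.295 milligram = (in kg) 0.1452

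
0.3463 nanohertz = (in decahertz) 3.463e-11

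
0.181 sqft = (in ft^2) 0.181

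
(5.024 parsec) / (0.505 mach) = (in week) 1.491e+09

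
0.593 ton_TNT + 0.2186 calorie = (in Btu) 2.352e+06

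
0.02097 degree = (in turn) 5.825e-05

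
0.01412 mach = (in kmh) 17.31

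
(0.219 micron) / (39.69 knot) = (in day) 1.241e-13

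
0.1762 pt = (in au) 4.155e-16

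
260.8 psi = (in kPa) 1798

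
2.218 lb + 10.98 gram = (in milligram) 1.017e+06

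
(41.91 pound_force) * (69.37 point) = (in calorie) 1.09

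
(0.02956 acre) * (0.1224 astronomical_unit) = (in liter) 2.19e+15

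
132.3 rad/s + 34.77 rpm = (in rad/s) 135.9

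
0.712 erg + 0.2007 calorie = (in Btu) 0.0007959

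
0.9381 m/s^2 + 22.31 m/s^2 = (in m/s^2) 23.25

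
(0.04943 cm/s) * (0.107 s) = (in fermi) 5.289e+10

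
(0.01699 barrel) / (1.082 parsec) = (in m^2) 8.091e-20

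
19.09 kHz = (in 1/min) 1.145e+06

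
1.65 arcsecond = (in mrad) 0.007999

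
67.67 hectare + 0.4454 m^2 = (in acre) 167.2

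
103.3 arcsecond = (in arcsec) 103.3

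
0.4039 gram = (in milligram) 403.9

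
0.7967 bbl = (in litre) 126.7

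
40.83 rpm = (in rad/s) 4.276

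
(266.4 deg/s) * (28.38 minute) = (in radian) 7917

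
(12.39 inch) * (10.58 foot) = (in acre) 0.0002508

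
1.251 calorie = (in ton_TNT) 1.251e-09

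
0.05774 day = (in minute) 83.15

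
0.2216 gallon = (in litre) 0.8388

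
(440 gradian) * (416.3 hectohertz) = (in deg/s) 1.649e+07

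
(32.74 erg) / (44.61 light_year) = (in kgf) 7.91e-25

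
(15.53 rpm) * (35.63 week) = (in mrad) 3.505e+10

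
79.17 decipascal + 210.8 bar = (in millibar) 2.108e+05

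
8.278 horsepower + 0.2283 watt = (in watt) 6173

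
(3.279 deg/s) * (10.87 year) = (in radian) 1.962e+07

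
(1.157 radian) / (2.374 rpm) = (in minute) 0.07757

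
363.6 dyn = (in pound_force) 0.0008174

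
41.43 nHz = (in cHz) 4.143e-06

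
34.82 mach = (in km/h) 4.268e+04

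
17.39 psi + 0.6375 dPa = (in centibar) 119.9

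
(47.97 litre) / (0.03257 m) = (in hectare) 0.0001473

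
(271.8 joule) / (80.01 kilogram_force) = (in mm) 346.4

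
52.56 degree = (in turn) 0.146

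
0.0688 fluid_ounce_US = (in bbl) 1.28e-05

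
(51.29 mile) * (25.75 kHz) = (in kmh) 7.652e+09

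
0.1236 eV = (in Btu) 1.877e-23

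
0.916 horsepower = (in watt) 683.1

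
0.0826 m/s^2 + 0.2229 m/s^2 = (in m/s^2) 0.3055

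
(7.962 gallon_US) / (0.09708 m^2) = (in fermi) 3.105e+14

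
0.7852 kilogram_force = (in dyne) 7.7e+05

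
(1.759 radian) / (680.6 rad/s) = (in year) 8.195e-11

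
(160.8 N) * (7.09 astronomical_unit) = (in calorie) 4.076e+13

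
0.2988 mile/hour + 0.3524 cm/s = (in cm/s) 13.71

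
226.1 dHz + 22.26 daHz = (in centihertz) 2.452e+04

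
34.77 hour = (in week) 0.207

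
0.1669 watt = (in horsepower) 0.0002238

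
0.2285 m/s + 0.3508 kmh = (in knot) 0.6336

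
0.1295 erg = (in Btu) 1.227e-11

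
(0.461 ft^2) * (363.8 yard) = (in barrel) 89.61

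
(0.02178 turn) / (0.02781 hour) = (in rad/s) 0.001367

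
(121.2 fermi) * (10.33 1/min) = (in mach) 6.128e-17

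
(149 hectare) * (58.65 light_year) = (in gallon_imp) 1.819e+26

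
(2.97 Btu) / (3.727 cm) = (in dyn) 8.408e+09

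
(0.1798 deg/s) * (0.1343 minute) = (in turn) 0.004025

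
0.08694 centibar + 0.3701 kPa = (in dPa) 4570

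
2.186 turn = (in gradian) 874.4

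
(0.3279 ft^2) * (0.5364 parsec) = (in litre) 5.042e+17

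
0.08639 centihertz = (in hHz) 8.639e-06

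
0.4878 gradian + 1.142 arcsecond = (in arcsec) 1582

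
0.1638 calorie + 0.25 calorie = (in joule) 1.731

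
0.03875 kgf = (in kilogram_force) 0.03875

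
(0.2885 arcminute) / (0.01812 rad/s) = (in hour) 1.287e-06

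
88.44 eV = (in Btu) 1.343e-20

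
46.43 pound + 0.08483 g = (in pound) 46.43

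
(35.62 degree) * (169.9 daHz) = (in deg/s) 6.052e+04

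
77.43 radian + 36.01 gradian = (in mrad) 7.8e+04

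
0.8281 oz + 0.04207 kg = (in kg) 0.06555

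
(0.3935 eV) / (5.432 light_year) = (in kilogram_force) 1.251e-37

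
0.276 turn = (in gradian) 110.4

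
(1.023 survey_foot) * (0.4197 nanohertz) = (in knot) 2.544e-10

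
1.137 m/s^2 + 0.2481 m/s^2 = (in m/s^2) 1.385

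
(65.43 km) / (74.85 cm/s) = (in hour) 24.28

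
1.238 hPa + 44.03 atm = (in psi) 647.1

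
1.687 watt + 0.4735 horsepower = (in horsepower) 0.4758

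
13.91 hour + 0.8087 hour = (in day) 0.6133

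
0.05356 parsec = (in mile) 1.027e+12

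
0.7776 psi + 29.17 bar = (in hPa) 2.922e+04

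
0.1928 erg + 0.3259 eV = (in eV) 1.203e+11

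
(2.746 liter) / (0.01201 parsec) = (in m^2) 7.41e-18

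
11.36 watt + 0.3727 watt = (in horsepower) 0.01573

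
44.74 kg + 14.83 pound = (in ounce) 1815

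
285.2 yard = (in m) 260.8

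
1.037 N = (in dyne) 1.037e+05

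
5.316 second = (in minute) 0.0886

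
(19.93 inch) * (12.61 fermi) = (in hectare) 6.383e-19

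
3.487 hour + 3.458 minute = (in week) 0.0211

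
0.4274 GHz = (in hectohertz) 4.274e+06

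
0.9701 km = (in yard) 1061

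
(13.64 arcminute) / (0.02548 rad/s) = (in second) 0.1557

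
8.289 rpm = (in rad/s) 0.868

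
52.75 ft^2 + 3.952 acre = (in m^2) 1.6e+04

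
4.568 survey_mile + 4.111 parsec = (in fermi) 1.269e+32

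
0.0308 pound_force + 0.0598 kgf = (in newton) 0.7234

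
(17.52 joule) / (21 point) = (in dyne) 2.365e+08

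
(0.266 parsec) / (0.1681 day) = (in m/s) 5.651e+11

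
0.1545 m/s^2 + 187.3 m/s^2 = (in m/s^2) 187.5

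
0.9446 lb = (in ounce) 15.11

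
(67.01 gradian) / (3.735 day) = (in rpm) 3.115e-05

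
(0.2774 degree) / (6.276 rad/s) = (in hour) 2.143e-07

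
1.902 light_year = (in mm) 1.799e+19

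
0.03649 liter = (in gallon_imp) 0.008027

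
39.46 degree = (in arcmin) 2368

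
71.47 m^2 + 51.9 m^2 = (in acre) 0.03049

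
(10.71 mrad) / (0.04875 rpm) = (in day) 2.428e-05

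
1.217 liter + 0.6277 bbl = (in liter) 101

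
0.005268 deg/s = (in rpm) 0.000878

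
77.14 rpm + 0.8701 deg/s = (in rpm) 77.29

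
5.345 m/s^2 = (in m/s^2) 5.345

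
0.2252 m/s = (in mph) 0.5038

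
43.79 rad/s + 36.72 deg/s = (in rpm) 424.3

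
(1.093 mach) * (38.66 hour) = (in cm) 5.18e+09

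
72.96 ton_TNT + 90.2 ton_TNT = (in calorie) 1.632e+11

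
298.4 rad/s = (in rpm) 2850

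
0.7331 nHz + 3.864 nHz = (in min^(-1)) 2.758e-07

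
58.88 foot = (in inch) 706.6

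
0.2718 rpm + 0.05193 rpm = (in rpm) 0.3237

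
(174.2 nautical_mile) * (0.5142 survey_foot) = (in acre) 12.49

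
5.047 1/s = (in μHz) 5.047e+06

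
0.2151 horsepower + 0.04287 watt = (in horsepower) 0.2152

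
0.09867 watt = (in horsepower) 0.0001323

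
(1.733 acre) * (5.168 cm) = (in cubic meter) 362.4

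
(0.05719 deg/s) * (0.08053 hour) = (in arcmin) 994.8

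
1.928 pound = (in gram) 874.5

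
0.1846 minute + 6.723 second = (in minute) 0.2966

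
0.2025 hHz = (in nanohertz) 2.025e+10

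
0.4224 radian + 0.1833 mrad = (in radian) 0.4226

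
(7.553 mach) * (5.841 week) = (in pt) 2.575e+13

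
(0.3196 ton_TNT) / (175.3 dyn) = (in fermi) 7.628e+26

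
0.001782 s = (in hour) 4.95e-07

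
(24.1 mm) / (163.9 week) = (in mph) 5.439e-10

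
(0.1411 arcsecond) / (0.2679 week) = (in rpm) 4.032e-11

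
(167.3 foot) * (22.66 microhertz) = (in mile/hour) 0.002585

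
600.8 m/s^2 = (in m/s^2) 600.8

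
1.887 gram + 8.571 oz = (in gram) 244.9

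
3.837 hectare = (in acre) 9.481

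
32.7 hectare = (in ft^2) 3.52e+06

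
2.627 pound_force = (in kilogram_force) 1.192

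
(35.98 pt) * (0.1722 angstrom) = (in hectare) 2.186e-17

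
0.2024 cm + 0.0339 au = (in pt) 1.438e+13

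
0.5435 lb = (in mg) 2.465e+05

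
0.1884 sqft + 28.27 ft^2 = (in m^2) 2.644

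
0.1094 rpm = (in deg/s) 0.6564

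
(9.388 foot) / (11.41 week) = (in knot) 8.06e-07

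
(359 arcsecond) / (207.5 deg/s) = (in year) 1.524e-11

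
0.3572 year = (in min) 1.877e+05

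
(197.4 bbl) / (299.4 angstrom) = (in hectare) 1.048e+05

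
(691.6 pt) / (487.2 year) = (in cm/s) 1.588e-09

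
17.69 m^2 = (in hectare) 0.001769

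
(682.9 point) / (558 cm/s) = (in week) 7.139e-08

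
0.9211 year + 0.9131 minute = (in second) 2.905e+07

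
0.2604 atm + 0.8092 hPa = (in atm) 0.2612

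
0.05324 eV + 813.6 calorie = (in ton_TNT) 8.136e-07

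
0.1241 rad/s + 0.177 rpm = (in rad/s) 0.1426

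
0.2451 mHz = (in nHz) 2.451e+05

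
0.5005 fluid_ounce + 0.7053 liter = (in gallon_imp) 0.1584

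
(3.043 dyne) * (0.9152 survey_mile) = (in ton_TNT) 1.071e-11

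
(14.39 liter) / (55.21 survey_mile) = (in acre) 4.002e-11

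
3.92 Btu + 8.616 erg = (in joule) 4136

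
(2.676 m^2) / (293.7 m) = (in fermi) 9.111e+12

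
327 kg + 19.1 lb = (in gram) 3.357e+05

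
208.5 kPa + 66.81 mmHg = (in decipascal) 2.174e+06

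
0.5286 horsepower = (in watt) 394.2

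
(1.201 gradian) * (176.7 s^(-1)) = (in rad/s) 3.333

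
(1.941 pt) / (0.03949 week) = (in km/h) 1.032e-07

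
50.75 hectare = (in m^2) 5.075e+05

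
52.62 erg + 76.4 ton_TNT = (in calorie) 7.64e+10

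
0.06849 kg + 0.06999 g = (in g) 68.56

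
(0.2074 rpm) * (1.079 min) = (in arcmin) 4834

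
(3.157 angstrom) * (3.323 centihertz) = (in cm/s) 1.049e-09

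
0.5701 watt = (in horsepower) 0.0007645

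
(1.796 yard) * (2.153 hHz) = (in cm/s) 3.536e+04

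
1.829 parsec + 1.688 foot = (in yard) 6.172e+16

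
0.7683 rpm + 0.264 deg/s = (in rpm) 0.8123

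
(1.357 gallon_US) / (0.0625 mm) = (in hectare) 0.008219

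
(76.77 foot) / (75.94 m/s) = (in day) 3.566e-06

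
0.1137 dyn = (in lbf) 2.556e-07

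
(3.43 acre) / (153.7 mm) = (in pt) 2.56e+08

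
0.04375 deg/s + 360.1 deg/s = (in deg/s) 360.1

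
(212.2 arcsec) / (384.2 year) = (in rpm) 8.108e-13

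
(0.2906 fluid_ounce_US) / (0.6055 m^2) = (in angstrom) 1.419e+05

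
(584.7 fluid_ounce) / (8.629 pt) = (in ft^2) 61.14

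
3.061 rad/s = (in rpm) 29.23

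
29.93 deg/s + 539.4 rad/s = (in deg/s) 3.094e+04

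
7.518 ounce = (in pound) 0.4699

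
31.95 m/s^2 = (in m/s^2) 31.95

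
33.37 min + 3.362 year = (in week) 175.3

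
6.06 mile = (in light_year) 1.031e-12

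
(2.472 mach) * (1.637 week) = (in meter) 8.333e+08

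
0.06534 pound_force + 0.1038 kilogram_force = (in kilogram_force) 0.1334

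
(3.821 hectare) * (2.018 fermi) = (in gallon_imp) 1.696e-08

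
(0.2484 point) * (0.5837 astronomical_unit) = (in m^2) 7.652e+06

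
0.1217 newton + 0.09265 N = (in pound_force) 0.04819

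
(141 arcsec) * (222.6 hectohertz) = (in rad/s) 15.22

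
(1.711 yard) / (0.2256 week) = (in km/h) 4.128e-05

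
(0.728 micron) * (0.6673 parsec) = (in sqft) 1.614e+11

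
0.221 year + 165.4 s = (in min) 1.162e+05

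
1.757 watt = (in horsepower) 0.002356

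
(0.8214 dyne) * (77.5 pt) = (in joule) 2.246e-07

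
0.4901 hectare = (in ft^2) 5.275e+04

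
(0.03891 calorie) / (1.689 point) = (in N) 273.2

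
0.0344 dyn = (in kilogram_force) 3.508e-08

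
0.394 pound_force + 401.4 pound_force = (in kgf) 182.3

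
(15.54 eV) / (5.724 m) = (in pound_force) 9.779e-20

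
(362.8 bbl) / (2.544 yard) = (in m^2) 24.8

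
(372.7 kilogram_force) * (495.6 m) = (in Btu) 1717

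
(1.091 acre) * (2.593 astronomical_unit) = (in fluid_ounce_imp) 6.028e+19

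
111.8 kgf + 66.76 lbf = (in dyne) 1.393e+08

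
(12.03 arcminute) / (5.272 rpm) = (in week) 1.048e-08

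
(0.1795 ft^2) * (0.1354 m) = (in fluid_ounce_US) 76.35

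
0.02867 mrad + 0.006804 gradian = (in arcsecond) 27.96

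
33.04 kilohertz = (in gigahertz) 3.304e-05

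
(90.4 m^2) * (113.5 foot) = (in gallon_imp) 6.879e+05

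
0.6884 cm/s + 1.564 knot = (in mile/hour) 1.815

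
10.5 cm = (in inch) 4.134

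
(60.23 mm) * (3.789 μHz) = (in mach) 6.702e-10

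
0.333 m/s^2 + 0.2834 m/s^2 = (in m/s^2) 0.6164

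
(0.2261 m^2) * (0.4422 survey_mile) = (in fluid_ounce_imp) 5.663e+06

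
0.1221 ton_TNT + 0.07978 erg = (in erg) 5.109e+15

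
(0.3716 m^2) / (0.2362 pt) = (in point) 1.264e+07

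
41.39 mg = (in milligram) 41.39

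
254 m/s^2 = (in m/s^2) 254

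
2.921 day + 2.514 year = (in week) 131.5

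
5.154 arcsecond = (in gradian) 0.001591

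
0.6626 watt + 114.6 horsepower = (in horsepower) 114.6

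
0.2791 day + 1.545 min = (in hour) 6.724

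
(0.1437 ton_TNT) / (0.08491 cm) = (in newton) 7.081e+11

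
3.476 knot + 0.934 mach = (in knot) 621.7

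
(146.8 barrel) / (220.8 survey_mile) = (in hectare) 6.568e-09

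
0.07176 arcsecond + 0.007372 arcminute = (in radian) 2.492e-06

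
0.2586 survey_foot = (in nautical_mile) 4.256e-05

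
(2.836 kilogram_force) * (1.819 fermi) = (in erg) 5.059e-07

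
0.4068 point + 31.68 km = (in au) 2.118e-07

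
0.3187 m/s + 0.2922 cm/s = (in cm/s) 32.16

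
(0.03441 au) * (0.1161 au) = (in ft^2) 9.624e+20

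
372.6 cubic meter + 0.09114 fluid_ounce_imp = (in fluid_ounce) 1.26e+07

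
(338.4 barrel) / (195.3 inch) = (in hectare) 0.001085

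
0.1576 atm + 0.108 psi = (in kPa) 16.71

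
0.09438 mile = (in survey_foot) 498.3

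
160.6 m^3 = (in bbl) 1010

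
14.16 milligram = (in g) 0.01416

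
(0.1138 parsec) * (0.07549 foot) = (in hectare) 8.08e+09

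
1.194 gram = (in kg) 0.001194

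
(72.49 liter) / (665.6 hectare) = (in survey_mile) 6.767e-12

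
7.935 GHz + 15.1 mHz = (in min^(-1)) 4.761e+11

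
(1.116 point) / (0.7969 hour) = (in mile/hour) 3.07e-07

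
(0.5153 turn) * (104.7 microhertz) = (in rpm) 0.003237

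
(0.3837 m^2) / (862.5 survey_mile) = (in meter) 2.764e-07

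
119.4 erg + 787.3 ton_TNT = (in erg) 3.294e+19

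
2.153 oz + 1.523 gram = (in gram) 62.56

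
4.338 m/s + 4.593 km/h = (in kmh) 20.21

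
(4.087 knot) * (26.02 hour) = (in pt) 5.583e+08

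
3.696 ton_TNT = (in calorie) 3.696e+09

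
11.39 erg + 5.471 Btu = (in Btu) 5.471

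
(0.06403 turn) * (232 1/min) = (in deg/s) 89.13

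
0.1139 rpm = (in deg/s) 0.6834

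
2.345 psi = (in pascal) 1.617e+04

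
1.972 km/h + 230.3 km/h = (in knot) 125.4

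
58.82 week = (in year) 1.128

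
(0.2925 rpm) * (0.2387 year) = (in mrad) 2.306e+08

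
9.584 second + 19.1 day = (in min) 2.75e+04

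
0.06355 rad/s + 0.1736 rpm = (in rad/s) 0.08173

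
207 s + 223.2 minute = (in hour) 3.777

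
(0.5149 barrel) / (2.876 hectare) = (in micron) 2.846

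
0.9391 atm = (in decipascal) 9.515e+05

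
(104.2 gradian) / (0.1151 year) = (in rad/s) 4.509e-07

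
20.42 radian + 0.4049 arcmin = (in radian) 20.42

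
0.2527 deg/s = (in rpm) 0.04212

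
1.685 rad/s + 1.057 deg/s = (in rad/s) 1.703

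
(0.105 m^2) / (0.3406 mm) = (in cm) 3.083e+04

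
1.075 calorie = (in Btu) 0.004263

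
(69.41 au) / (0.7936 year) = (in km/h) 1.494e+06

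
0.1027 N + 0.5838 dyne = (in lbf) 0.02309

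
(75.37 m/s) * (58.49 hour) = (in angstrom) 1.587e+17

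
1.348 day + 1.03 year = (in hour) 9055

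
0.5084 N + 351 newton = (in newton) 351.5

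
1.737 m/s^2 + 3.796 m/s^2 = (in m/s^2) 5.533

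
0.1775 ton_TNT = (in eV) 4.635e+27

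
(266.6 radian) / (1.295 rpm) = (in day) 0.02275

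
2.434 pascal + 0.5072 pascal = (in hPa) 0.02941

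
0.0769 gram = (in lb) 0.0001695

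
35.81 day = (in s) 3.094e+06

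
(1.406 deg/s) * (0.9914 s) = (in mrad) 24.33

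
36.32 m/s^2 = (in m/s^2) 36.32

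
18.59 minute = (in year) 3.537e-05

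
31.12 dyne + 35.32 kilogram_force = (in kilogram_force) 35.32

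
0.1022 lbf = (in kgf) 0.04636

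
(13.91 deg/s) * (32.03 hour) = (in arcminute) 9.624e+07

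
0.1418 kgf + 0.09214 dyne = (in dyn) 1.391e+05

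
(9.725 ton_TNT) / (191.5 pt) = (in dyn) 6.023e+16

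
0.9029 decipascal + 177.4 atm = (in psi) 2607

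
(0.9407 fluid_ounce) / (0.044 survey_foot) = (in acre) 5.126e-07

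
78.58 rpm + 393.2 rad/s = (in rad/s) 401.4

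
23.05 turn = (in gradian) 9220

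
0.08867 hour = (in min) 5.32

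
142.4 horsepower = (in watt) 1.062e+05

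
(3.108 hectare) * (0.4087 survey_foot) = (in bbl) 2.435e+04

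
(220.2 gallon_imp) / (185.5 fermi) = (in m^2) 5.396e+12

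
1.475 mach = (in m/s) 502.2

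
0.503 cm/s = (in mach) 1.477e-05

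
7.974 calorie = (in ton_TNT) 7.974e-09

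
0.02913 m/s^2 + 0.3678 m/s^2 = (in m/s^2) 0.3969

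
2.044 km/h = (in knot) 1.104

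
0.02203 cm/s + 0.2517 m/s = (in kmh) 0.9069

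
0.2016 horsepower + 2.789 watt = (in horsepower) 0.2053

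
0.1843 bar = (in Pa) 1.843e+04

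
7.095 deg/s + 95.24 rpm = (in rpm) 96.42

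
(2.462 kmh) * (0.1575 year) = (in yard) 3.715e+06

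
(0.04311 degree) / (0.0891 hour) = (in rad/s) 2.346e-06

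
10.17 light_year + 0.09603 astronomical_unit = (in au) 6.432e+05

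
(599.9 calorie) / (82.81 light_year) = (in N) 3.204e-15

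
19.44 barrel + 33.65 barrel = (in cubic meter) 8.441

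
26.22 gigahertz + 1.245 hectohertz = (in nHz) 2.622e+19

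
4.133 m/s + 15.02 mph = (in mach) 0.03186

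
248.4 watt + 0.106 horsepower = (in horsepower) 0.4391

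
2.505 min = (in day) 0.00174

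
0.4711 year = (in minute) 2.476e+05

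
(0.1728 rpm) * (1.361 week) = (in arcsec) 3.072e+09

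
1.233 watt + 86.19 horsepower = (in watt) 6.427e+04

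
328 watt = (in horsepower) 0.4399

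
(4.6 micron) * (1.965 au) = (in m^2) 1.352e+06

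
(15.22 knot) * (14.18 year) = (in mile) 2.176e+06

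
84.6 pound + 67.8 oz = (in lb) 88.84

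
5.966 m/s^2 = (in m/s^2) 5.966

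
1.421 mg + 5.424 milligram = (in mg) 6.845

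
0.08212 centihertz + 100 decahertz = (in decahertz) 100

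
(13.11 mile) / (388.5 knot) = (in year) 3.347e-06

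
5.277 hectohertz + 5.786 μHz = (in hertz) 527.7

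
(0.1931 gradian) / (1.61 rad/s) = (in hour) 5.233e-07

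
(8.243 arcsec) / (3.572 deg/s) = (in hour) 1.781e-07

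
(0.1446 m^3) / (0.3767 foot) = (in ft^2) 13.56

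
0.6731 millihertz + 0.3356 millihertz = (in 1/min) 0.06052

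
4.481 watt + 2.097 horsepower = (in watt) 1568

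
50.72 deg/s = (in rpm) 8.453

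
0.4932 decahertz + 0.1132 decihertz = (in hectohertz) 0.04943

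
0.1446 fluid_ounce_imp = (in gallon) 0.001085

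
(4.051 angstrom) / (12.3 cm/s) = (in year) 1.044e-16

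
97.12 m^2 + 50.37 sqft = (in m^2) 101.8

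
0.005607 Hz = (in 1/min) 0.3364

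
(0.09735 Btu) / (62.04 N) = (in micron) 1.656e+06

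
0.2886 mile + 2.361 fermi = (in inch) 1.829e+04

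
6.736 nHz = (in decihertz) 6.736e-08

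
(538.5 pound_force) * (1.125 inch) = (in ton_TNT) 1.636e-08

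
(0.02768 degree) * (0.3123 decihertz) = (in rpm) 0.0001441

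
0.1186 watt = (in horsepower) 0.000159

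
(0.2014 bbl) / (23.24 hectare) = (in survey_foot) 4.52e-07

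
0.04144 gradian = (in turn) 0.0001036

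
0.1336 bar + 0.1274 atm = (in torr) 197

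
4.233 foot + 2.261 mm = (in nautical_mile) 0.0006979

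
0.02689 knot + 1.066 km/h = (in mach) 0.0009103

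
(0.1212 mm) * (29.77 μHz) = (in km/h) 1.299e-08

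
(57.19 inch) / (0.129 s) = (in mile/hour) 25.19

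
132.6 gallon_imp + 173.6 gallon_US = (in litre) 1260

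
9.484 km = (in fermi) 9.484e+18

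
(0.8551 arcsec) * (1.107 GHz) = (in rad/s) 4589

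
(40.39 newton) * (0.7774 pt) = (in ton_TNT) 2.647e-12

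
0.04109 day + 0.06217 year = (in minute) 3.274e+04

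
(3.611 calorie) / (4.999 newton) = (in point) 8567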